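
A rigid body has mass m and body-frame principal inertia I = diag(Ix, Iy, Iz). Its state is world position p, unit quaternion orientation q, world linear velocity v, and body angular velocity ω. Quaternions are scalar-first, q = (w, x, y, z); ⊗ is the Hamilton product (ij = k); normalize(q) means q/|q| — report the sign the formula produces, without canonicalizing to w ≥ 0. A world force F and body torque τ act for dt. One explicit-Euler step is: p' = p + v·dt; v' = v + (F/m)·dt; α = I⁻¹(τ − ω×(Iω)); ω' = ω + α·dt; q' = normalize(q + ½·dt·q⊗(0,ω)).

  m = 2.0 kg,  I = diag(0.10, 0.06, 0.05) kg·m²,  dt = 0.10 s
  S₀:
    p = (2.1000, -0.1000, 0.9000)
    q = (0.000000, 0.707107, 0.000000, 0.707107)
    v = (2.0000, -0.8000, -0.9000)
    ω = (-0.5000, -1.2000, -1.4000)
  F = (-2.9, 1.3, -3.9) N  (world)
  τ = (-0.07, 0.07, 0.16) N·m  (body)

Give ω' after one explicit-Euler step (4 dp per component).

ω' = (-0.5532, -1.1417, -1.0320)

gyro term ω×Iω = (-0.0168, 0.0350, -0.0240)
(τ − ω×Iω)/I = (-0.5320, 0.5833, 3.6800)
ω + α·dt = (-0.5532, -1.1417, -1.0320)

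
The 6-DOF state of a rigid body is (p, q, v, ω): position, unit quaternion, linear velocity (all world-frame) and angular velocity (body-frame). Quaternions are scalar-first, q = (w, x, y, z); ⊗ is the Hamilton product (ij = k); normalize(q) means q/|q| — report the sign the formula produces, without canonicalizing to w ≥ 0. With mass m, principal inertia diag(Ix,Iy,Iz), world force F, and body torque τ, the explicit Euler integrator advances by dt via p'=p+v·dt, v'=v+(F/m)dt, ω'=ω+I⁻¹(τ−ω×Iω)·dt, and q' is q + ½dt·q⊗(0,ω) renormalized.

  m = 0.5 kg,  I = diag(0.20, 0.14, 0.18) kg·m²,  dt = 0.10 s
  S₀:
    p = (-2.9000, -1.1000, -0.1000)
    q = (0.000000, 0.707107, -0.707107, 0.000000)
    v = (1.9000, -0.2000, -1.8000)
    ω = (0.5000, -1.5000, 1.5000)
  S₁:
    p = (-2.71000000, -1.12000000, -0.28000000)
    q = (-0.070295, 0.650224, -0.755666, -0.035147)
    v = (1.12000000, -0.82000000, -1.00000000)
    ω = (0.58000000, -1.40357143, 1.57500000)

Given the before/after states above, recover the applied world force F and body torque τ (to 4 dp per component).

velocity change Δv = (-0.78000000, -0.62000000, 0.80000000)
m·(v₁−v₀)/dt = (-3.9000, -3.1000, 4.0000)
Δω = ω₁−ω₀ = (0.08000000, 0.09642857, 0.07500000)
ω₀×(Iω₀) = (-0.0900, 0.0150, 0.0450)
applied torque τ = (0.0700, 0.1500, 0.1800)

F = (-3.9000, -3.1000, 4.0000)
τ = (0.0700, 0.1500, 0.1800)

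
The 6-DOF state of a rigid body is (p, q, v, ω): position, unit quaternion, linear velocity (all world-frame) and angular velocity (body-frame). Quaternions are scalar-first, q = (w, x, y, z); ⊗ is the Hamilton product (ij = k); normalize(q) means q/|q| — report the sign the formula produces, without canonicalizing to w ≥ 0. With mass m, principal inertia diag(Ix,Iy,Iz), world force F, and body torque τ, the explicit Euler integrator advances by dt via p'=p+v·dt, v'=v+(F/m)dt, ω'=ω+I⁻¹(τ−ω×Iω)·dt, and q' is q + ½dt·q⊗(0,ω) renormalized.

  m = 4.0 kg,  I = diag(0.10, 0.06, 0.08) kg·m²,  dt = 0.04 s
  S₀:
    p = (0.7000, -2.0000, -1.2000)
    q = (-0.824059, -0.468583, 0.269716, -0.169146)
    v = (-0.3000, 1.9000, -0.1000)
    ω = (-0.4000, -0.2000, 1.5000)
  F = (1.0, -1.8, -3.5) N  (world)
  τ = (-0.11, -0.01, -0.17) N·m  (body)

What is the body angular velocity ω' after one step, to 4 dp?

precession coupling ω×(Iω) = (-0.0060, -0.0120, -0.0032)
angular accel α = (-1.0400, 0.0333, -2.0850)
new body rate ω' = (-0.4416, -0.1987, 1.4166)

ω' = (-0.4416, -0.1987, 1.4166)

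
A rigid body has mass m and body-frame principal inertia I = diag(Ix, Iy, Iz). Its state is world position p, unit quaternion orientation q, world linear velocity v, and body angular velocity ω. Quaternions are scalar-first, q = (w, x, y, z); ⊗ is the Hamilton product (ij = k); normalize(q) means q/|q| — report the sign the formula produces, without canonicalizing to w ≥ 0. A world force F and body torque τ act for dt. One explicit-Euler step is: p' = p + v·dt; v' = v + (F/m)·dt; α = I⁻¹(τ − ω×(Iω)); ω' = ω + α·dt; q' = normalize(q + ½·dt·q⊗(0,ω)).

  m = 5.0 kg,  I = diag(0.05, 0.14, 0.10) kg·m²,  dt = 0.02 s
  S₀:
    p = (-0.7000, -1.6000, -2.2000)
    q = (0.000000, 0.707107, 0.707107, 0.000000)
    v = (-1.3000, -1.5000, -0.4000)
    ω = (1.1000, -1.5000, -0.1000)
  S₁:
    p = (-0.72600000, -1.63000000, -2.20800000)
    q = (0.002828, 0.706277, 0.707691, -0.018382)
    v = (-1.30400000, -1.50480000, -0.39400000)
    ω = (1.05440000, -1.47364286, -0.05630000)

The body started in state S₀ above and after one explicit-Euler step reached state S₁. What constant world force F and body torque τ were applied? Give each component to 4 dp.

F = (-1.0000, -1.2000, 1.5000)
τ = (-0.1200, 0.1900, 0.0700)

Δv = v₁−v₀ = (-0.00400000, -0.00480000, 0.00600000)
applied force F = (-1.0000, -1.2000, 1.5000)
ω₁ − ω₀ = (-0.04560000, 0.02635714, 0.04370000)
gyro term ω₀×Iω₀ = (-0.0060, 0.0055, -0.1485)
I·α + gyro = (-0.1200, 0.1900, 0.0700)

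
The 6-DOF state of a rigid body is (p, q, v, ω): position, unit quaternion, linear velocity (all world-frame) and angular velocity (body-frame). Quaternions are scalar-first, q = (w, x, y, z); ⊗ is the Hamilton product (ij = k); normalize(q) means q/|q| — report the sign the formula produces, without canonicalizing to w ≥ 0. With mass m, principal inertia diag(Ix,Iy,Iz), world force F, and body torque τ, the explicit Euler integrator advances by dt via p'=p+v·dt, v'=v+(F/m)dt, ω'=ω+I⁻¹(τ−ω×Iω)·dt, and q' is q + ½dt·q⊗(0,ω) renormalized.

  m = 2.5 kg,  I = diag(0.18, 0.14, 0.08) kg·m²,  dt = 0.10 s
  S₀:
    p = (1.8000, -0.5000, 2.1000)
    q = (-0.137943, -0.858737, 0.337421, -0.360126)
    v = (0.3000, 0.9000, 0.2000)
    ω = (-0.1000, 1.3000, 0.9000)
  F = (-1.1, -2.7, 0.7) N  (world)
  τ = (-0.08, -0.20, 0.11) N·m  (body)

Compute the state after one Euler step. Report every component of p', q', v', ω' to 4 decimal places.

p' = (1.8300, -0.4100, 2.1200)
q' = (-0.1475, -0.8169, 0.3677, -0.4192)
v' = (0.2560, 0.7920, 0.2280)
ω' = (-0.1054, 1.1636, 1.0310)

gyro term ω×Iω = (-0.0702, -0.0090, 0.0052)
α = I⁻¹(τ − ω×Iω) = (-0.0544, -1.3643, 1.3100)
ω' = ω + α·dt = (-0.1054, 1.1636, 1.0310)
2q̇ = q⊗(0,ω) = (-0.2004076, 0.7856370, 0.6295500, -1.2067647)
q + ½dt·q⊗(0,ω), renormalized = (-0.1475, -0.8169, 0.3677, -0.4192)
a = F/m = (-0.4400, -1.0800, 0.2800)
p + v·dt = (1.8300, -0.4100, 2.1200)
v + (F/m)dt = (0.2560, 0.7920, 0.2280)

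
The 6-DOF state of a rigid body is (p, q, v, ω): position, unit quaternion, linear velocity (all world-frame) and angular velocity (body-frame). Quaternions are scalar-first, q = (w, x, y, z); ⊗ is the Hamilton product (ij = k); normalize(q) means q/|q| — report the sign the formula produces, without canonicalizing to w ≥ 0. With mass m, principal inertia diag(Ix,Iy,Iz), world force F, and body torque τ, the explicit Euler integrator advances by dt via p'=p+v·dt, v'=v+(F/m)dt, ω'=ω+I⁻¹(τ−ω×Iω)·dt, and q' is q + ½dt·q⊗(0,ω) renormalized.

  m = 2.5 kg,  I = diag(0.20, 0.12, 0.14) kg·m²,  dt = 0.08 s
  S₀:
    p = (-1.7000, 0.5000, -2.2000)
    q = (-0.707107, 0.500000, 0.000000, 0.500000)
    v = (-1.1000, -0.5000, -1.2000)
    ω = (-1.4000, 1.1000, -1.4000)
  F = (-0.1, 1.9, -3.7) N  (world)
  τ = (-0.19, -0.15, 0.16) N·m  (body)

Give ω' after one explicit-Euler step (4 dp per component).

ω' = (-1.4637, 0.9216, -1.3790)

ω×(Iω) gyroscopic = (-0.0308, 0.1176, 0.1232)
α = I⁻¹(τ − ω×Iω) = (-0.7960, -2.2300, 0.2629)
ω' = ω + α·dt = (-1.4637, 0.9216, -1.3790)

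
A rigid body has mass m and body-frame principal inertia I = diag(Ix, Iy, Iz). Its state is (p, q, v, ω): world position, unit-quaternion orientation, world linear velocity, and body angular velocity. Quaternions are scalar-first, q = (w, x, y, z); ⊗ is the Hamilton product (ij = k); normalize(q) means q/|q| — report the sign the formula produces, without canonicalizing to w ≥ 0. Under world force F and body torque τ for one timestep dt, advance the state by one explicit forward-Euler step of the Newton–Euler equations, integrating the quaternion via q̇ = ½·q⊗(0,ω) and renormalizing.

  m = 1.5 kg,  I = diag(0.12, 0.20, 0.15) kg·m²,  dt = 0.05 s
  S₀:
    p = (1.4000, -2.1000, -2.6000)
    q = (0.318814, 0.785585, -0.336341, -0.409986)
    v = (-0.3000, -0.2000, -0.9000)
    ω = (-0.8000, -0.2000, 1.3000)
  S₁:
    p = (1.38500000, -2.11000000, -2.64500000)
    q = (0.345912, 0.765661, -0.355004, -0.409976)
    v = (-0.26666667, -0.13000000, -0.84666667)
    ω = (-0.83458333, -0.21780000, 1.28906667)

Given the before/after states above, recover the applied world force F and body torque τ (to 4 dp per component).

F = (1.0000, 2.1000, 1.6000)
τ = (-0.0700, -0.0400, -0.0200)

ω₁ − ω₀ = (-0.03458333, -0.01780000, -0.01093333)
gyro term ω₀×Iω₀ = (0.0130, 0.0312, 0.0128)
τ = I·(Δω/dt) + ω₀×(Iω₀) = (-0.0700, -0.0400, -0.0200)
v₁ − v₀ = (0.03333333, 0.07000000, 0.05333333)
applied force F = (1.0000, 2.1000, 1.6000)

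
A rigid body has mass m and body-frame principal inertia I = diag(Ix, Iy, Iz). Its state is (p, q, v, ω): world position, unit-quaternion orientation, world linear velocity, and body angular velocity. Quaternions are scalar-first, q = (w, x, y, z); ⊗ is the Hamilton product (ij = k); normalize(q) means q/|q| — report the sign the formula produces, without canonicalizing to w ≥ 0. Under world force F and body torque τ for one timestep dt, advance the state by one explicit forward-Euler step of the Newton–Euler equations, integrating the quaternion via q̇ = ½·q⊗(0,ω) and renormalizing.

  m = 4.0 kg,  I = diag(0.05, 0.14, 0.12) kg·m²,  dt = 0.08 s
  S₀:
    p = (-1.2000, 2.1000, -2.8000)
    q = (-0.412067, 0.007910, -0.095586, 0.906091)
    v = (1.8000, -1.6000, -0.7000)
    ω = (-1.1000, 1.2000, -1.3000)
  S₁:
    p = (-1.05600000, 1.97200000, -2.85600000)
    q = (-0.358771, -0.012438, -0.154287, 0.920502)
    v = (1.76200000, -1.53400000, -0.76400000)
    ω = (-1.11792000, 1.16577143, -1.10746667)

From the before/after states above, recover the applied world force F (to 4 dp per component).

v₁ − v₀ = (-0.03800000, 0.06600000, -0.06400000)
applied force F = (-1.9000, 3.3000, -3.2000)

F = (-1.9000, 3.3000, -3.2000)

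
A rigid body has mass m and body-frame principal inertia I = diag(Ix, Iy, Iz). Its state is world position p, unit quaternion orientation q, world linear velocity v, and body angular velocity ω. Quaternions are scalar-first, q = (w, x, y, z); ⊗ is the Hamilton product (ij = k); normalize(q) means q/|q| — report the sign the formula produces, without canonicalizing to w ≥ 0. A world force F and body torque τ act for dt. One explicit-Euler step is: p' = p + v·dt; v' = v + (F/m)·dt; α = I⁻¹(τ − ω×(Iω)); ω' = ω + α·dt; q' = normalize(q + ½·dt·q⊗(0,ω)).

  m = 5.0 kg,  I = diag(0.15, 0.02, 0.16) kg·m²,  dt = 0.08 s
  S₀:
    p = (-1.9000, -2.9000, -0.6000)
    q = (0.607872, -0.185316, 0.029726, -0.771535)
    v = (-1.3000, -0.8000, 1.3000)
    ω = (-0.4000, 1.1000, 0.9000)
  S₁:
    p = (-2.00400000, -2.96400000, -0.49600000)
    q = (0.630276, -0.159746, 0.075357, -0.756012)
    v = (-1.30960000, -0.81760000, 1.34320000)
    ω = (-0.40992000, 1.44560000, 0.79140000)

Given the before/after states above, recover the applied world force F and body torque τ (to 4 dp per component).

F = (-0.6000, -1.1000, 2.7000)
τ = (0.1200, 0.0900, -0.1600)

velocity change Δv = (-0.00960000, -0.01760000, 0.04320000)
F = m·Δv/dt = (-0.6000, -1.1000, 2.7000)
rate change Δω = (-0.00992000, 0.34560000, -0.10860000)
gyro term ω₀×Iω₀ = (0.1386, 0.0036, 0.0572)
I·α + gyro = (0.1200, 0.0900, -0.1600)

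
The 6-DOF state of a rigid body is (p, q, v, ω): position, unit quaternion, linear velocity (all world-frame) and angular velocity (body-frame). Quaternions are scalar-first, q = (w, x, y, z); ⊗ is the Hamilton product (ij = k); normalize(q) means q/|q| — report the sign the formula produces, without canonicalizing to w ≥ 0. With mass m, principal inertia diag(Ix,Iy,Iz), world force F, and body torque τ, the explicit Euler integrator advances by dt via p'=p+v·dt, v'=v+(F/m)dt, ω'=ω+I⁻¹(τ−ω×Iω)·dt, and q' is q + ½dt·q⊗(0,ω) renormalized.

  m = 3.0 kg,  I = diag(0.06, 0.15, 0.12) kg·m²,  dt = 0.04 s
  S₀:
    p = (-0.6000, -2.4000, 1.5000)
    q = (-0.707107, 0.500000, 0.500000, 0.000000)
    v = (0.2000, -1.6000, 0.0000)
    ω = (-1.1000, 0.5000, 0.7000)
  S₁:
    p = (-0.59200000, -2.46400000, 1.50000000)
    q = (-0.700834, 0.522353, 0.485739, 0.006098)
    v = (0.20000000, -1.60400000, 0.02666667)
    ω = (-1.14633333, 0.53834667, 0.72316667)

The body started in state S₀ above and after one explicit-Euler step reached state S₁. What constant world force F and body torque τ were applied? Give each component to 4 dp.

F = (0.0000, -0.3000, 2.0000)
τ = (-0.0800, 0.1900, 0.0200)

v₁ − v₀ = (0.00000000, -0.00400000, 0.02666667)
F = m·Δv/dt = (0.0000, -0.3000, 2.0000)
ω₁ − ω₀ = (-0.04633333, 0.03834667, 0.02316667)
gyro term ω₀×Iω₀ = (-0.0105, 0.0462, -0.0495)
applied torque τ = (-0.0800, 0.1900, 0.0200)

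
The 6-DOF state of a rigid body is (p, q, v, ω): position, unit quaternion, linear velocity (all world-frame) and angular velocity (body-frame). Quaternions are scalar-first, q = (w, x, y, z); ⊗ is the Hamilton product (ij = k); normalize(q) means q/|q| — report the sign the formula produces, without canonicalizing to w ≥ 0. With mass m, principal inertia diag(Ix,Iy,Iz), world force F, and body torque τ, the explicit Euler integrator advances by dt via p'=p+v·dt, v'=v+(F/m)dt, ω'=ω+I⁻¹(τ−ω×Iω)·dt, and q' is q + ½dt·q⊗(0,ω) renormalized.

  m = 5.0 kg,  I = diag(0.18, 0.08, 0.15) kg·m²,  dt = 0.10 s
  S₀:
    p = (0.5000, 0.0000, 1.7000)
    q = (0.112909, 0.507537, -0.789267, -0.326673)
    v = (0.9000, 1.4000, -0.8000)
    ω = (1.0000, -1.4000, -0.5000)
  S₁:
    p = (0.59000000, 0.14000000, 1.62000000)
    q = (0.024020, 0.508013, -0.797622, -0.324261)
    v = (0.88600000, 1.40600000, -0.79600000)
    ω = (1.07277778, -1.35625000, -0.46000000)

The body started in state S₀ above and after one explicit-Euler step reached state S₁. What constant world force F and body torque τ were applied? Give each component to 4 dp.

ω₁ − ω₀ = (0.07277778, 0.04375000, 0.04000000)
gyro term ω₀×Iω₀ = (0.0490, -0.0150, 0.1400)
applied torque τ = (0.1800, 0.0200, 0.2000)
velocity change Δv = (-0.01400000, 0.00600000, 0.00400000)
applied force F = (-0.7000, 0.3000, 0.2000)

F = (-0.7000, 0.3000, 0.2000)
τ = (0.1800, 0.0200, 0.2000)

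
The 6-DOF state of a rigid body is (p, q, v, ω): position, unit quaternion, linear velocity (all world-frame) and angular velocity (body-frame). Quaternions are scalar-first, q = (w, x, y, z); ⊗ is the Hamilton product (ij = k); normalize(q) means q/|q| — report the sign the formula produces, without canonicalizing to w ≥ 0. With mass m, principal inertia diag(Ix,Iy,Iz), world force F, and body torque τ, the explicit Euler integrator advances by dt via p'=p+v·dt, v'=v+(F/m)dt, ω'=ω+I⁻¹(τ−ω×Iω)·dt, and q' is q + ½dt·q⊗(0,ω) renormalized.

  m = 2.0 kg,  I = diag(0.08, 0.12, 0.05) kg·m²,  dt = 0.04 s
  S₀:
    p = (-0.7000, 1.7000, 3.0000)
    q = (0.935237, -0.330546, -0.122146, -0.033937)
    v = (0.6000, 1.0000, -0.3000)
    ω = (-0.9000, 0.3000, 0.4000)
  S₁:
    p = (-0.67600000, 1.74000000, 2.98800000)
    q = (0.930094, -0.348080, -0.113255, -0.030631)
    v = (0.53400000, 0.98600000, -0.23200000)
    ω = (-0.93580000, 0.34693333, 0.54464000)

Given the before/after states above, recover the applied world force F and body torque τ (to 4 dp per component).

velocity change Δv = (-0.06600000, -0.01400000, 0.06800000)
applied force F = (-3.3000, -0.7000, 3.4000)
Δω = ω₁−ω₀ = (-0.03580000, 0.04693333, 0.14464000)
τ = I·(Δω/dt) + ω₀×(Iω₀) = (-0.0800, 0.1300, 0.1700)

F = (-3.3000, -0.7000, 3.4000)
τ = (-0.0800, 0.1300, 0.1700)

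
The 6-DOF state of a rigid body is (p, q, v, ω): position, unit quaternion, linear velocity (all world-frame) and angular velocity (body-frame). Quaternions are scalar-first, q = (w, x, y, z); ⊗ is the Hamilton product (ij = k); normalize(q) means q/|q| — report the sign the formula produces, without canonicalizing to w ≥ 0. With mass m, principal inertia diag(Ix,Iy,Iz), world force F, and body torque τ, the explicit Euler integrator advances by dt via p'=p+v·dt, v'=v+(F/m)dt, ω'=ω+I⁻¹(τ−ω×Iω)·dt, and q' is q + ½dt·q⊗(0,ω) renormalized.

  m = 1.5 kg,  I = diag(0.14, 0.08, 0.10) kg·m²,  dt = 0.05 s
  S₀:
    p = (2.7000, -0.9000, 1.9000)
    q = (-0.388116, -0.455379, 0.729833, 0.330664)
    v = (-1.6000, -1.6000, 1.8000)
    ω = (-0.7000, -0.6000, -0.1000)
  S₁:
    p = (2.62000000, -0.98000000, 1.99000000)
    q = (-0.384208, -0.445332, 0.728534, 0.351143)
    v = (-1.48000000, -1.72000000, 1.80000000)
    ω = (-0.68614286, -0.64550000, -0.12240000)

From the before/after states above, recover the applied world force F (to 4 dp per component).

F = (3.6000, -3.6000, 0.0000)

v₁ − v₀ = (0.12000000, -0.12000000, 0.00000000)
F = m·Δv/dt = (3.6000, -3.6000, 0.0000)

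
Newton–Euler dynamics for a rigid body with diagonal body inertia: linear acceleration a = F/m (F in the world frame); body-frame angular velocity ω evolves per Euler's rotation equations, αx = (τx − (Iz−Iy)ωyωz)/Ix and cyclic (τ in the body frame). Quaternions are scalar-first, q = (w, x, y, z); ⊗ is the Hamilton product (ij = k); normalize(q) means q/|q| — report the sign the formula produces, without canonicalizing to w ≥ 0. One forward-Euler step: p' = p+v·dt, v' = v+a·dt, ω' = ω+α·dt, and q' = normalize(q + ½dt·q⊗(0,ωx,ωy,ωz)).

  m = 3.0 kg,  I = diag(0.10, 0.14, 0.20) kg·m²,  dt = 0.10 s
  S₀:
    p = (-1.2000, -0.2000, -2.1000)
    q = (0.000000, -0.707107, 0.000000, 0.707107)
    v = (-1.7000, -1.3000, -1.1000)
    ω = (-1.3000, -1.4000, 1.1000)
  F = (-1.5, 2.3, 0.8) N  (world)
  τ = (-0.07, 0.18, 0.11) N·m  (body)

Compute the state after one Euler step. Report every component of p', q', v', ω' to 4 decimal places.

p' = (-1.3700, -0.3300, -2.2100)
q' = (-0.0843, -0.6537, -0.0070, 0.7520)
v' = (-1.7500, -1.2233, -1.0733)
ω' = (-1.2776, -1.3736, 1.1186)

linear accel F/m = (-0.5000, 0.7667, 0.2667)
new position p' = (-1.3700, -0.3300, -2.2100)
new velocity v' = (-1.7500, -1.2233, -1.0733)
(τ − ω×Iω)/I = (0.2240, 0.2643, 0.1860)
new body rate ω' = (-1.2776, -1.3736, 1.1186)
q⊗(0,ω) = (-1.6970568, 0.9899498, -0.1414214, 0.9899498)
q + ½dt·q⊗(0,ω), renormalized = (-0.0843, -0.6537, -0.0070, 0.7520)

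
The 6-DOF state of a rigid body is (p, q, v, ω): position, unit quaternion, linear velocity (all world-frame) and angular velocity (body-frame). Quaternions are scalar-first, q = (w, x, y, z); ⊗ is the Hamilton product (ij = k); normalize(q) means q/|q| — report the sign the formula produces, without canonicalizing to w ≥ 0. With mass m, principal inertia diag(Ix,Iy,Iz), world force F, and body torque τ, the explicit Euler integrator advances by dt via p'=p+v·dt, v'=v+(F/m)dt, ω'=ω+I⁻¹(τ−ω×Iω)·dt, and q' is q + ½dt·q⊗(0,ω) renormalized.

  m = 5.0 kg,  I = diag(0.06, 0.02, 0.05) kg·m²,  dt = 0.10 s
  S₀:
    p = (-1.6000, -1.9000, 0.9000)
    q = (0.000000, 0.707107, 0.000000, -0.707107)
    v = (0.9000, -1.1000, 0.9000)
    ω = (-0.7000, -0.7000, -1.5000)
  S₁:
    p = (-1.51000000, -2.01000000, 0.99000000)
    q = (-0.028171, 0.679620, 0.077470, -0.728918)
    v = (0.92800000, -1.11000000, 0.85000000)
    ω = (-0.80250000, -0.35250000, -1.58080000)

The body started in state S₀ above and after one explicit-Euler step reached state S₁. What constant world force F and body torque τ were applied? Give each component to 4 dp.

Δv = v₁−v₀ = (0.02800000, -0.01000000, -0.05000000)
applied force F = (1.4000, -0.5000, -2.5000)
ω₁ − ω₀ = (-0.10250000, 0.34750000, -0.08080000)
precession coupling = (0.0315, 0.0105, -0.0196)
τ = I·(Δω/dt) + ω₀×(Iω₀) = (-0.0300, 0.0800, -0.0600)

F = (1.4000, -0.5000, -2.5000)
τ = (-0.0300, 0.0800, -0.0600)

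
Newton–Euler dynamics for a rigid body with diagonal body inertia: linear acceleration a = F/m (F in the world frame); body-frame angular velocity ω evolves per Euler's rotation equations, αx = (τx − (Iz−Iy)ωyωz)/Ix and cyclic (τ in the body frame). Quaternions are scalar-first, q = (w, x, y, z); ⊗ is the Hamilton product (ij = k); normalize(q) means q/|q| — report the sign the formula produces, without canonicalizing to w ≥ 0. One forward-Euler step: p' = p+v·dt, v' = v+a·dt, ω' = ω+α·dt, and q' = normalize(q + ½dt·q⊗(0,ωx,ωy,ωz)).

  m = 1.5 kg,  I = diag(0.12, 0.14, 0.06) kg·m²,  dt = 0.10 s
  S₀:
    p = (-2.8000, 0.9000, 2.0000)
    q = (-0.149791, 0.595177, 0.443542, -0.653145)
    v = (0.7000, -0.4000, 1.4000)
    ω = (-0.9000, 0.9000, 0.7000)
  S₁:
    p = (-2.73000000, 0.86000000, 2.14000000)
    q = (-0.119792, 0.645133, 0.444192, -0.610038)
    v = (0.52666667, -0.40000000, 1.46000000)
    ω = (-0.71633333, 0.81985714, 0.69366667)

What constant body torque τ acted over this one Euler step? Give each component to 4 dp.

Δω = ω₁−ω₀ = (0.18366667, -0.08014286, -0.00633333)
ω₀×(Iω₀) = (-0.0504, -0.0378, -0.0162)
τ = I·(Δω/dt) + ω₀×(Iω₀) = (0.1700, -0.1500, -0.0200)

τ = (0.1700, -0.1500, -0.0200)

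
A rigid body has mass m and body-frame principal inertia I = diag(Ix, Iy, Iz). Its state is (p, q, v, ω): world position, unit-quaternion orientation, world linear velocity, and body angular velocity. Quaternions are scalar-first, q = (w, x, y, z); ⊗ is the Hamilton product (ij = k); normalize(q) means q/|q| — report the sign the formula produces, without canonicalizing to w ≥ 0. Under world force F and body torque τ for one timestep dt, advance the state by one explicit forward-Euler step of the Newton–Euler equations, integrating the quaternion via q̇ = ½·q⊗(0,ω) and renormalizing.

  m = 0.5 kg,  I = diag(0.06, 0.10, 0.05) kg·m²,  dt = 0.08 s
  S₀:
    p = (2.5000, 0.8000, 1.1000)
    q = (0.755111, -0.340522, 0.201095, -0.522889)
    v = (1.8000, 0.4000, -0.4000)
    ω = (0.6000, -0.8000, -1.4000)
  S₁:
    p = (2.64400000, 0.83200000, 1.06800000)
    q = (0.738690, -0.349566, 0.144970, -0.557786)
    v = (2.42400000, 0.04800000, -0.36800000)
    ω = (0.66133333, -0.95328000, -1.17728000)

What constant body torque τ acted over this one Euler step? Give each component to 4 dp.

Δω = ω₁−ω₀ = (0.06133333, -0.15328000, 0.22272000)
applied torque τ = (-0.0100, -0.2000, 0.1200)

τ = (-0.0100, -0.2000, 0.1200)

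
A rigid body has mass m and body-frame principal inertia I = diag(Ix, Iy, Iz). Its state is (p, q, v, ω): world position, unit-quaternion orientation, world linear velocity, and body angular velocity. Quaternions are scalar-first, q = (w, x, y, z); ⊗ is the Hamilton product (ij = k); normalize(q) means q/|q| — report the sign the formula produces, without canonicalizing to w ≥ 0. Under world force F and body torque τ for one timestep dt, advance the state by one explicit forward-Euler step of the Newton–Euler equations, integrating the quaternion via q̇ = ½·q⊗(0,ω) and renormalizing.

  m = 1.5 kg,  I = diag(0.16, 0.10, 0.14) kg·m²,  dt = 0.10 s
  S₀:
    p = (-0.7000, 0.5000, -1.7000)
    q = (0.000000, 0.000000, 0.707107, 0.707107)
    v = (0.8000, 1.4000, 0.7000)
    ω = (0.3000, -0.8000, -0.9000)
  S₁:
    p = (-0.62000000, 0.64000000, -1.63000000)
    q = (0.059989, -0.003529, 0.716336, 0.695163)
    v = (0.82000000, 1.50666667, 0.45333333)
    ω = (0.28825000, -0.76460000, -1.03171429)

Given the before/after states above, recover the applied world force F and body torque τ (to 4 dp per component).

F = (0.3000, 1.6000, -3.7000)
τ = (0.0100, 0.0300, -0.1700)

Δω = ω₁−ω₀ = (-0.01175000, 0.03540000, -0.13171429)
applied torque τ = (0.0100, 0.0300, -0.1700)
v₁ − v₀ = (0.02000000, 0.10666667, -0.24666667)
applied force F = (0.3000, 1.6000, -3.7000)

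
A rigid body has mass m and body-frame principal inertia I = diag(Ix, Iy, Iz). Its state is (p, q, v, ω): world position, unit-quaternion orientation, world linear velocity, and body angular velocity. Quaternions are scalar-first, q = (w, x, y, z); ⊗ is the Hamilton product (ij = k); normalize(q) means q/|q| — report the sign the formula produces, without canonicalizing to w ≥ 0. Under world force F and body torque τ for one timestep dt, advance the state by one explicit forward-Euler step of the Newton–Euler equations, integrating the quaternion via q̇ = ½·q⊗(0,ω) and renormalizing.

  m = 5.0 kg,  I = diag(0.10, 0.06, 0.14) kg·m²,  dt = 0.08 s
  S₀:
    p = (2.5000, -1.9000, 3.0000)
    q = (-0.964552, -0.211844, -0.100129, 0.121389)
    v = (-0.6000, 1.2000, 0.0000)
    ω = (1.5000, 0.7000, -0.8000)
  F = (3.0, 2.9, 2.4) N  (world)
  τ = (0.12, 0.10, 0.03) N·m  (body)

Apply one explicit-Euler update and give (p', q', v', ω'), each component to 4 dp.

p' = (2.4520, -1.8040, 3.0000)
q' = (-0.9426, -0.2692, -0.1263, 0.1519)
v' = (-0.5520, 1.2464, 0.0384)
ω' = (1.6318, 0.7693, -0.7589)

angular accel α = (1.6480, 0.8667, 0.5143)
new body rate ω' = (1.6318, 0.7693, -0.7589)
q⊗(0,ω) = (0.4849675, -1.4516971, -0.6625781, 0.7735443)
q + ½dt·q⊗(0,ω), renormalized = (-0.9426, -0.2692, -0.1263, 0.1519)
a = F/m = (0.6000, 0.5800, 0.4800)
new position p' = (2.4520, -1.8040, 3.0000)
v + (F/m)dt = (-0.5520, 1.2464, 0.0384)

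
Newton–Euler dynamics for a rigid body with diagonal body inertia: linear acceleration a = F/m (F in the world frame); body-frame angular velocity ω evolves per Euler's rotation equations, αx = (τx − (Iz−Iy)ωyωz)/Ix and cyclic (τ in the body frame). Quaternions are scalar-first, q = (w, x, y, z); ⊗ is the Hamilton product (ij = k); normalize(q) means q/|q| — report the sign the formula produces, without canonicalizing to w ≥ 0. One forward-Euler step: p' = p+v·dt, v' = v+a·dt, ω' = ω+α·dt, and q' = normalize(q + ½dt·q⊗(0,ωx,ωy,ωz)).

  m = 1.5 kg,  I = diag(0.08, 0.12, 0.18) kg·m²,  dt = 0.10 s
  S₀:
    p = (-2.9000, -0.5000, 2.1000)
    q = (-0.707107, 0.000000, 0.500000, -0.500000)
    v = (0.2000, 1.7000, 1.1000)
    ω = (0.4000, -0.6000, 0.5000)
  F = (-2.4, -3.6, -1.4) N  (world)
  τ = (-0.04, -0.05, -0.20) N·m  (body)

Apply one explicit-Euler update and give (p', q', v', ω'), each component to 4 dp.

linear accel F/m = (-1.6000, -2.4000, -0.9333)
p + v·dt = (-2.8800, -0.3300, 2.2100)
v' = v + a·dt = (0.0400, 1.4600, 1.0067)
angular accel α = (-0.2750, -0.2500, -1.0578)
ω + α·dt = (0.3725, -0.6250, 0.3942)
Hamilton product q⊗(0,ω) = (0.5500000, -0.3328428, 0.2242642, -0.5535535)
q + ½dt·q⊗(0,ω), renormalized = (-0.6790, -0.0166, 0.5107, -0.5272)

p' = (-2.8800, -0.3300, 2.2100)
q' = (-0.6790, -0.0166, 0.5107, -0.5272)
v' = (0.0400, 1.4600, 1.0067)
ω' = (0.3725, -0.6250, 0.3942)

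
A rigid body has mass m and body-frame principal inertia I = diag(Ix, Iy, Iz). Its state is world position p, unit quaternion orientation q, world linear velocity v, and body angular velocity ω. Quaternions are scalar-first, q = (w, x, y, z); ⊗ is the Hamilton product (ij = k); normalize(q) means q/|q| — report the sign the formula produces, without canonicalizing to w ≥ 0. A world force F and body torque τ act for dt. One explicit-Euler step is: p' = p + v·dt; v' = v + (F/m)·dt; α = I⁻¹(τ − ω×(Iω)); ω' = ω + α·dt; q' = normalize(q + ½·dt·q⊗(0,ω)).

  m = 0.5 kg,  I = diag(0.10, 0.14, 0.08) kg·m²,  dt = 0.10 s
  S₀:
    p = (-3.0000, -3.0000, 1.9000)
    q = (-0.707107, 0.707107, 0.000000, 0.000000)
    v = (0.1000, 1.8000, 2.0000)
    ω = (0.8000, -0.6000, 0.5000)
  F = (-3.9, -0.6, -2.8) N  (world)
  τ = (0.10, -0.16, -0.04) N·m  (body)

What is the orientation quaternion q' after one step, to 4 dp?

q' = (-0.7342, 0.6778, 0.0035, -0.0388)

Hamilton product q⊗(0,ω) = (-0.5656856, -0.5656856, 0.0707107, -0.7778177)
q' = normalize(q + ½dt·q⊗(0,ω)) = (-0.7342, 0.6778, 0.0035, -0.0388)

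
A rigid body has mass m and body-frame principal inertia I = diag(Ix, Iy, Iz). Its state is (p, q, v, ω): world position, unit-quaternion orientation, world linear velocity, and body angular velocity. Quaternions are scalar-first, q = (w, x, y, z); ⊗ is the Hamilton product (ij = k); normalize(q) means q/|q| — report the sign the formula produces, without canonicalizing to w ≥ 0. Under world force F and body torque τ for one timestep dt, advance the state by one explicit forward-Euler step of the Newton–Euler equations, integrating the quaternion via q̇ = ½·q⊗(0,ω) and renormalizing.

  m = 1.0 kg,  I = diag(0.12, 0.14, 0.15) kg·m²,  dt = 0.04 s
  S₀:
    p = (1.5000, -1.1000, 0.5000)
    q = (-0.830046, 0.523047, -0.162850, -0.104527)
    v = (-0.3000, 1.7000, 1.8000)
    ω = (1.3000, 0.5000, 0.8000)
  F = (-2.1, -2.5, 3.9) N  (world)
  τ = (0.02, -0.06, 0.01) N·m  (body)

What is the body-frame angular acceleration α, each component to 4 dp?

α = (0.1333, -0.2057, -0.0200)

ω×(Iω) gyroscopic = (0.0040, -0.0312, 0.0130)
α = I⁻¹(τ − ω×Iω) = (0.1333, -0.2057, -0.0200)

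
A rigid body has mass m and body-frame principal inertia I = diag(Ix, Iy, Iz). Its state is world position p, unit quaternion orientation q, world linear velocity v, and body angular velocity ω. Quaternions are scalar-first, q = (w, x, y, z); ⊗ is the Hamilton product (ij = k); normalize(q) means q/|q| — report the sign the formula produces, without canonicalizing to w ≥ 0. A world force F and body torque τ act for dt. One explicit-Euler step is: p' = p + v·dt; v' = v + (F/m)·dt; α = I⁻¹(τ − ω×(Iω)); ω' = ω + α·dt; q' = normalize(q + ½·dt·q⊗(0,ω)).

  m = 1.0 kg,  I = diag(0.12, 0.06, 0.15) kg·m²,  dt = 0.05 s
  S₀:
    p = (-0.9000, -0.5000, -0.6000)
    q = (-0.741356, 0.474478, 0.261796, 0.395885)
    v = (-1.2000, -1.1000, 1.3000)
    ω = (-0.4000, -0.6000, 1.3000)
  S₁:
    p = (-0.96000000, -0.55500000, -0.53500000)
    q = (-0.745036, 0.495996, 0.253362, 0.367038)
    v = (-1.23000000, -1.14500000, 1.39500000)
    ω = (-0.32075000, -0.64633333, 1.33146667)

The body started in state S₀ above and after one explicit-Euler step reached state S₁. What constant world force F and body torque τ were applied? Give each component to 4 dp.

Δv = v₁−v₀ = (-0.03000000, -0.04500000, 0.09500000)
m·(v₁−v₀)/dt = (-0.6000, -0.9000, 1.9000)
ω₁ − ω₀ = (0.07925000, -0.04633333, 0.03146667)
precession coupling = (-0.0702, 0.0156, -0.0144)
applied torque τ = (0.1200, -0.0400, 0.0800)

F = (-0.6000, -0.9000, 1.9000)
τ = (0.1200, -0.0400, 0.0800)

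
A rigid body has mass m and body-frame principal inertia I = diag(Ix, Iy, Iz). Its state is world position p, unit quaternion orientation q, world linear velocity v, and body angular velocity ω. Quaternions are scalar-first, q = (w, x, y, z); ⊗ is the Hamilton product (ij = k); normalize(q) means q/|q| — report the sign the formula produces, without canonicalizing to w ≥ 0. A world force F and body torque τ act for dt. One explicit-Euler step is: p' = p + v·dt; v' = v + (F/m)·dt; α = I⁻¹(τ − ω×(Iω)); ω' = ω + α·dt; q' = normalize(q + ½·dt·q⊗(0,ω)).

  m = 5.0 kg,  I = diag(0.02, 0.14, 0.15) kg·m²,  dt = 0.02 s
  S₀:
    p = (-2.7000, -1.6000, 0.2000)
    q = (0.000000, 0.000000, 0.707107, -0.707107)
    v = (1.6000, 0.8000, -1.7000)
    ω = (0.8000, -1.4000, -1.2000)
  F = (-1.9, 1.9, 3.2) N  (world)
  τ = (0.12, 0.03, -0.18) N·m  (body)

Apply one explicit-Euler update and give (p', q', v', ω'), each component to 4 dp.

a = F/m = (-0.3800, 0.3800, 0.6400)
p + v·dt = (-2.6680, -1.5840, 0.1660)
v + (F/m)dt = (1.5924, 0.8076, -1.6872)
ω×(Iω) gyroscopic = (0.0168, 0.1248, -0.1344)
(τ − ω×Iω)/I = (5.1600, -0.6771, -0.3040)
new body rate ω' = (0.9032, -1.4135, -1.2061)
2q̇ = q⊗(0,ω) = (0.1414214, -1.8384782, -0.5656856, -0.5656856)
q + ½dt·q⊗(0,ω), renormalized = (0.0014, -0.0184, 0.7013, -0.7126)

p' = (-2.6680, -1.5840, 0.1660)
q' = (0.0014, -0.0184, 0.7013, -0.7126)
v' = (1.5924, 0.8076, -1.6872)
ω' = (0.9032, -1.4135, -1.2061)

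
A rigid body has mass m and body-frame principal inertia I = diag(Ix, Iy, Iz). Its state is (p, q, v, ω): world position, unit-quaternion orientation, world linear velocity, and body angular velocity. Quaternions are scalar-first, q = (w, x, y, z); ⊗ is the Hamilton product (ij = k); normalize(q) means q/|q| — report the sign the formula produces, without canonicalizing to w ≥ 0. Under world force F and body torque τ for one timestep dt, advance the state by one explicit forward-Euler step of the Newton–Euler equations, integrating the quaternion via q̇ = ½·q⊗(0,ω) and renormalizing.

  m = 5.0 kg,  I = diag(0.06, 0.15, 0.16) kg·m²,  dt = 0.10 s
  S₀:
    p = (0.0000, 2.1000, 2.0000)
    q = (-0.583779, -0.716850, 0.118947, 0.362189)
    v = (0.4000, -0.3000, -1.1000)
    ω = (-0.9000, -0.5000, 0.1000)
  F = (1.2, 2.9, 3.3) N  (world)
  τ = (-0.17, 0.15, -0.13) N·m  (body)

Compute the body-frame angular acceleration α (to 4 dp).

gyro term ω×Iω = (-0.0005, 0.0090, 0.0405)
α = I⁻¹(τ − ω×Iω) = (-2.8250, 0.9400, -1.0656)

α = (-2.8250, 0.9400, -1.0656)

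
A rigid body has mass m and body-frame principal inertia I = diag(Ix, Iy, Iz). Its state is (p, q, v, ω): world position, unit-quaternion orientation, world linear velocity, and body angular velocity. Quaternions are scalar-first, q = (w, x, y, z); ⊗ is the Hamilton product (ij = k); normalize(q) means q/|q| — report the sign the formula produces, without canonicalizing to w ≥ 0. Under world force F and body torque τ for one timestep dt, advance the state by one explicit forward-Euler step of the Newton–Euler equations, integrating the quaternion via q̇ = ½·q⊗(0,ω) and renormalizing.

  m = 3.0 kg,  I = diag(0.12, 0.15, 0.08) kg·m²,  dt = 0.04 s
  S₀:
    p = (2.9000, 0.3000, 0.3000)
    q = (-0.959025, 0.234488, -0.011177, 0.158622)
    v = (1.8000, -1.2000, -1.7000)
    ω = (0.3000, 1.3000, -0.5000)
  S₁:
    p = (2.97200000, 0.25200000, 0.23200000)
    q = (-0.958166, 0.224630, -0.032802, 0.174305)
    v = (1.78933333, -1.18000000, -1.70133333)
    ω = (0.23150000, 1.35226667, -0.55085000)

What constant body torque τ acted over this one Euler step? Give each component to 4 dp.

τ = (-0.1600, 0.1900, -0.0900)

rate change Δω = (-0.06850000, 0.05226667, -0.05085000)
I·α + gyro = (-0.1600, 0.1900, -0.0900)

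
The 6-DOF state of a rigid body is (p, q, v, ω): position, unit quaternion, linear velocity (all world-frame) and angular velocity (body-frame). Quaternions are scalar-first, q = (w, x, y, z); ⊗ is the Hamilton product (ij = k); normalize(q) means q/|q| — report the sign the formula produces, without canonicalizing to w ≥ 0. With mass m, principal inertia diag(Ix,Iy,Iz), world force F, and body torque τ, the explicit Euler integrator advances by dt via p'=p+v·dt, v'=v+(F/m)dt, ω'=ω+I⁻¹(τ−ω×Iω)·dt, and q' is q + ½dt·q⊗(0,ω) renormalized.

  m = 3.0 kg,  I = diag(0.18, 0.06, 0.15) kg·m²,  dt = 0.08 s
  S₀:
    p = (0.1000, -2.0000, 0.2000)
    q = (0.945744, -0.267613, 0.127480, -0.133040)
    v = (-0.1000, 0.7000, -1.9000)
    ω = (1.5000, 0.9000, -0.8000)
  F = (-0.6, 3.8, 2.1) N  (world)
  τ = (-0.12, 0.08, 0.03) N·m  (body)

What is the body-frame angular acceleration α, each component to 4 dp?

α = (-0.3067, 1.9333, 1.2800)

gyro term ω×Iω = (-0.0648, -0.0360, -0.1620)
(τ − ω×Iω)/I = (-0.3067, 1.9333, 1.2800)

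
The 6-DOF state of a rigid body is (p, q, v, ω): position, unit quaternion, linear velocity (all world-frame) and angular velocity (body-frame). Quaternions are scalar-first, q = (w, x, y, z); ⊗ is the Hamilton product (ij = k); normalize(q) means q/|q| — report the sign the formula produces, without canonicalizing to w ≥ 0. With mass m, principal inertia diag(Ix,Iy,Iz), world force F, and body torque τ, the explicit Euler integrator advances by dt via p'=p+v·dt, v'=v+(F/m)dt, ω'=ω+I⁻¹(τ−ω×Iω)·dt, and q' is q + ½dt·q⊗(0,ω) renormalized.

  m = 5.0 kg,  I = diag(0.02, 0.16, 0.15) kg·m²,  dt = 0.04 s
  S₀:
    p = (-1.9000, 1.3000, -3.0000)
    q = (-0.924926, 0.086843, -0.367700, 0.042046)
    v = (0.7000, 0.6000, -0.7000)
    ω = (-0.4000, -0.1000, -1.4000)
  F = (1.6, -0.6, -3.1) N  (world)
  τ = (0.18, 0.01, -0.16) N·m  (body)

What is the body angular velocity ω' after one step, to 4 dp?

ω' = (-0.0372, -0.0793, -1.4442)

α = I⁻¹(τ − ω×Iω) = (9.0700, 0.5175, -1.1040)
ω + α·dt = (-0.0372, -0.0793, -1.4442)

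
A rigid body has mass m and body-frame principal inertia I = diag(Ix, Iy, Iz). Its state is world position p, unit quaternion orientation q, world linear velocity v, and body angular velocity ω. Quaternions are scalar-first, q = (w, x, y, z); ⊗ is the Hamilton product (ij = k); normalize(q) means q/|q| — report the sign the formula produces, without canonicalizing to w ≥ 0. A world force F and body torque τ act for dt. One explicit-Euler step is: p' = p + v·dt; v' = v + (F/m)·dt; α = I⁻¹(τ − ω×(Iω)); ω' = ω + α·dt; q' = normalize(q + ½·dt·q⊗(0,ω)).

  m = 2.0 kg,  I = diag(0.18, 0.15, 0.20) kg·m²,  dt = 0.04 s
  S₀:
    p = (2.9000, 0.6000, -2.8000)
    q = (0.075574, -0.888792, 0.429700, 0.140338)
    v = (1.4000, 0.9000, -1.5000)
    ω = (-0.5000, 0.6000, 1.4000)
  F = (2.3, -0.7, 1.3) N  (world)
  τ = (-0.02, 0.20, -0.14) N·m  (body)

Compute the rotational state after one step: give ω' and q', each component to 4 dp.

α = I⁻¹(τ − ω×Iω) = (-0.3444, 1.2400, -0.7450)
new body rate ω' = (-0.5138, 0.6496, 1.3702)
2q̇ = q⊗(0,ω) = (-0.8986892, 0.4795902, 1.2194842, -0.2126216)
q' = normalize(q + ½dt·q⊗(0,ω)) = (0.0576, -0.8787, 0.4539, 0.1360)

ω' = (-0.5138, 0.6496, 1.3702)
q' = (0.0576, -0.8787, 0.4539, 0.1360)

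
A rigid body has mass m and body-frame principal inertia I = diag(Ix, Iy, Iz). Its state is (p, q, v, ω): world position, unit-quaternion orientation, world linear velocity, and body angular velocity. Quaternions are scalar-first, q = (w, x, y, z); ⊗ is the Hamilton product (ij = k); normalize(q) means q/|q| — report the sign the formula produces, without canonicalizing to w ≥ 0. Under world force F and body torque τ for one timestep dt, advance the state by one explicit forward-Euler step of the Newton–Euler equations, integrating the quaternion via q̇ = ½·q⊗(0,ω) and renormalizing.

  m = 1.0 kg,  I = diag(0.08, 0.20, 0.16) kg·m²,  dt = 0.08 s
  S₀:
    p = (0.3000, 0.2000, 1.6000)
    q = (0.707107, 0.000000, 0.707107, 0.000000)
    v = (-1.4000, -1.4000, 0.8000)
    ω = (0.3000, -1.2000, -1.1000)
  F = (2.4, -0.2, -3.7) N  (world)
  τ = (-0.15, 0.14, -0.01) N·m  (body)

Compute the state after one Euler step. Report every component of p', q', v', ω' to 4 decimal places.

p' = (0.1880, 0.0880, 1.6640)
q' = (0.7394, -0.0226, 0.6717, -0.0395)
v' = (-1.2080, -1.4160, 0.5040)
ω' = (0.2028, -1.1546, -1.0834)

new position p' = (0.1880, 0.0880, 1.6640)
v' = v + a·dt = (-1.2080, -1.4160, 0.5040)
ω×(Iω) gyroscopic = (-0.0528, 0.0264, -0.0432)
angular accel α = (-1.2150, 0.5680, 0.2075)
new body rate ω' = (0.2028, -1.1546, -1.0834)
Hamilton product q⊗(0,ω) = (0.8485284, -0.5656856, -0.8485284, -0.9899498)
q + ½dt·q⊗(0,ω), renormalized = (0.7394, -0.0226, 0.6717, -0.0395)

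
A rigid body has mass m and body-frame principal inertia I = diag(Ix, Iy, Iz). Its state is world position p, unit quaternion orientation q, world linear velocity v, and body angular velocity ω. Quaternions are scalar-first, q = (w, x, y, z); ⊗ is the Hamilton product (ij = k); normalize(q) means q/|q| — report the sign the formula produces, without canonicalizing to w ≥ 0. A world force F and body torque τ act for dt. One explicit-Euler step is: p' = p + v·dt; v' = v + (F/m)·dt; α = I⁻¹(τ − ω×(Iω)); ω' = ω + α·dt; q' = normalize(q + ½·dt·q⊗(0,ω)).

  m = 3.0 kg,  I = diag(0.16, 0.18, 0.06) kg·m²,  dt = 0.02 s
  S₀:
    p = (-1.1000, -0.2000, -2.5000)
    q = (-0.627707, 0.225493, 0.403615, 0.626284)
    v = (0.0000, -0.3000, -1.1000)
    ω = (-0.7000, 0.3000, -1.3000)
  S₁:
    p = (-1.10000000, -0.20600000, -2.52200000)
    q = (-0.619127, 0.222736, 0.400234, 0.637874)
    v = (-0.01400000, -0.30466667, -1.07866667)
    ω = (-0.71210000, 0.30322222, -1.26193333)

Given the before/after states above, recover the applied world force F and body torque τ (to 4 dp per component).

ω₁ − ω₀ = (-0.01210000, 0.00322222, 0.03806667)
ω₀×(Iω₀) = (0.0468, 0.0910, -0.0042)
applied torque τ = (-0.0500, 0.1200, 0.1100)
Δv = v₁−v₀ = (-0.01400000, -0.00466667, 0.02133333)
applied force F = (-2.1000, -0.7000, 3.2000)

F = (-2.1000, -0.7000, 3.2000)
τ = (-0.0500, 0.1200, 0.1100)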